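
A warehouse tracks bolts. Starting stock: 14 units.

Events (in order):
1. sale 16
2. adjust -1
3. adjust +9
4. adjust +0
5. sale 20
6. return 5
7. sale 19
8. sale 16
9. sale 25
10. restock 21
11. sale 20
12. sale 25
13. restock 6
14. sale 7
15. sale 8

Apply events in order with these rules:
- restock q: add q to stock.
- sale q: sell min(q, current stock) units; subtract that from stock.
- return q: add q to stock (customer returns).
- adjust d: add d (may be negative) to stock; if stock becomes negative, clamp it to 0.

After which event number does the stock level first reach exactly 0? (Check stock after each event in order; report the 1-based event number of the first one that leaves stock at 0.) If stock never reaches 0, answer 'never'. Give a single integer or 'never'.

Processing events:
Start: stock = 14
  Event 1 (sale 16): sell min(16,14)=14. stock: 14 - 14 = 0. total_sold = 14
  Event 2 (adjust -1): 0 + -1 = 0 (clamped to 0)
  Event 3 (adjust +9): 0 + 9 = 9
  Event 4 (adjust +0): 9 + 0 = 9
  Event 5 (sale 20): sell min(20,9)=9. stock: 9 - 9 = 0. total_sold = 23
  Event 6 (return 5): 0 + 5 = 5
  Event 7 (sale 19): sell min(19,5)=5. stock: 5 - 5 = 0. total_sold = 28
  Event 8 (sale 16): sell min(16,0)=0. stock: 0 - 0 = 0. total_sold = 28
  Event 9 (sale 25): sell min(25,0)=0. stock: 0 - 0 = 0. total_sold = 28
  Event 10 (restock 21): 0 + 21 = 21
  Event 11 (sale 20): sell min(20,21)=20. stock: 21 - 20 = 1. total_sold = 48
  Event 12 (sale 25): sell min(25,1)=1. stock: 1 - 1 = 0. total_sold = 49
  Event 13 (restock 6): 0 + 6 = 6
  Event 14 (sale 7): sell min(7,6)=6. stock: 6 - 6 = 0. total_sold = 55
  Event 15 (sale 8): sell min(8,0)=0. stock: 0 - 0 = 0. total_sold = 55
Final: stock = 0, total_sold = 55

First zero at event 1.

Answer: 1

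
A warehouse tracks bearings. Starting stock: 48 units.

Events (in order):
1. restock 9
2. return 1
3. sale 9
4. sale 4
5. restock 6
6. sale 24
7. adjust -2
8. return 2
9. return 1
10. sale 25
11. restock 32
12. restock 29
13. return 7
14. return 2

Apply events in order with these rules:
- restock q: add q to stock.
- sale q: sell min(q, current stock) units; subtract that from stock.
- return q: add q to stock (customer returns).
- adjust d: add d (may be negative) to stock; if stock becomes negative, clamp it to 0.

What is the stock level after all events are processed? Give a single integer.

Processing events:
Start: stock = 48
  Event 1 (restock 9): 48 + 9 = 57
  Event 2 (return 1): 57 + 1 = 58
  Event 3 (sale 9): sell min(9,58)=9. stock: 58 - 9 = 49. total_sold = 9
  Event 4 (sale 4): sell min(4,49)=4. stock: 49 - 4 = 45. total_sold = 13
  Event 5 (restock 6): 45 + 6 = 51
  Event 6 (sale 24): sell min(24,51)=24. stock: 51 - 24 = 27. total_sold = 37
  Event 7 (adjust -2): 27 + -2 = 25
  Event 8 (return 2): 25 + 2 = 27
  Event 9 (return 1): 27 + 1 = 28
  Event 10 (sale 25): sell min(25,28)=25. stock: 28 - 25 = 3. total_sold = 62
  Event 11 (restock 32): 3 + 32 = 35
  Event 12 (restock 29): 35 + 29 = 64
  Event 13 (return 7): 64 + 7 = 71
  Event 14 (return 2): 71 + 2 = 73
Final: stock = 73, total_sold = 62

Answer: 73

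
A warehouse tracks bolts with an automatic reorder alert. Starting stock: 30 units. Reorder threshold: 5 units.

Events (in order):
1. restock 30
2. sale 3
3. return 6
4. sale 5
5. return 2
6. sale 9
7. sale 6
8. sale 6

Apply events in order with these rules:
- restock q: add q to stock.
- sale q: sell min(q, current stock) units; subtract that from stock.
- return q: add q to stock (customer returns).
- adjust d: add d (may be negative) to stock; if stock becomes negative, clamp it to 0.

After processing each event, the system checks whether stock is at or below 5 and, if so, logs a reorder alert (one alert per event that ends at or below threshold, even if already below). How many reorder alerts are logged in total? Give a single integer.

Answer: 0

Derivation:
Processing events:
Start: stock = 30
  Event 1 (restock 30): 30 + 30 = 60
  Event 2 (sale 3): sell min(3,60)=3. stock: 60 - 3 = 57. total_sold = 3
  Event 3 (return 6): 57 + 6 = 63
  Event 4 (sale 5): sell min(5,63)=5. stock: 63 - 5 = 58. total_sold = 8
  Event 5 (return 2): 58 + 2 = 60
  Event 6 (sale 9): sell min(9,60)=9. stock: 60 - 9 = 51. total_sold = 17
  Event 7 (sale 6): sell min(6,51)=6. stock: 51 - 6 = 45. total_sold = 23
  Event 8 (sale 6): sell min(6,45)=6. stock: 45 - 6 = 39. total_sold = 29
Final: stock = 39, total_sold = 29

Checking against threshold 5:
  After event 1: stock=60 > 5
  After event 2: stock=57 > 5
  After event 3: stock=63 > 5
  After event 4: stock=58 > 5
  After event 5: stock=60 > 5
  After event 6: stock=51 > 5
  After event 7: stock=45 > 5
  After event 8: stock=39 > 5
Alert events: []. Count = 0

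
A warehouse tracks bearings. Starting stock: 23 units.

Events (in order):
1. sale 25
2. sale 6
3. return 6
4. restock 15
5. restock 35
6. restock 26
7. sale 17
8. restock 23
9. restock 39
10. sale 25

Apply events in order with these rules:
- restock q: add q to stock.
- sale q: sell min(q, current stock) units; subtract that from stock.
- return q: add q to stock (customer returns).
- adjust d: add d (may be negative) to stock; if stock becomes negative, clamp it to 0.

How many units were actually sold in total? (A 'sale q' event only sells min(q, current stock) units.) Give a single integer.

Answer: 65

Derivation:
Processing events:
Start: stock = 23
  Event 1 (sale 25): sell min(25,23)=23. stock: 23 - 23 = 0. total_sold = 23
  Event 2 (sale 6): sell min(6,0)=0. stock: 0 - 0 = 0. total_sold = 23
  Event 3 (return 6): 0 + 6 = 6
  Event 4 (restock 15): 6 + 15 = 21
  Event 5 (restock 35): 21 + 35 = 56
  Event 6 (restock 26): 56 + 26 = 82
  Event 7 (sale 17): sell min(17,82)=17. stock: 82 - 17 = 65. total_sold = 40
  Event 8 (restock 23): 65 + 23 = 88
  Event 9 (restock 39): 88 + 39 = 127
  Event 10 (sale 25): sell min(25,127)=25. stock: 127 - 25 = 102. total_sold = 65
Final: stock = 102, total_sold = 65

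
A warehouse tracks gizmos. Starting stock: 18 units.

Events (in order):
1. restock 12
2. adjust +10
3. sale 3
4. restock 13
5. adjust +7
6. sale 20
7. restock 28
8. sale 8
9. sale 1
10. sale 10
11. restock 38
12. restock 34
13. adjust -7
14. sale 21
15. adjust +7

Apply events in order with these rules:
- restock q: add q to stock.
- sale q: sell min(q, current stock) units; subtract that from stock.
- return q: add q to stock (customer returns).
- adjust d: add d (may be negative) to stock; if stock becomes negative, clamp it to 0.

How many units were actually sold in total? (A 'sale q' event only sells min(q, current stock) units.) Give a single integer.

Processing events:
Start: stock = 18
  Event 1 (restock 12): 18 + 12 = 30
  Event 2 (adjust +10): 30 + 10 = 40
  Event 3 (sale 3): sell min(3,40)=3. stock: 40 - 3 = 37. total_sold = 3
  Event 4 (restock 13): 37 + 13 = 50
  Event 5 (adjust +7): 50 + 7 = 57
  Event 6 (sale 20): sell min(20,57)=20. stock: 57 - 20 = 37. total_sold = 23
  Event 7 (restock 28): 37 + 28 = 65
  Event 8 (sale 8): sell min(8,65)=8. stock: 65 - 8 = 57. total_sold = 31
  Event 9 (sale 1): sell min(1,57)=1. stock: 57 - 1 = 56. total_sold = 32
  Event 10 (sale 10): sell min(10,56)=10. stock: 56 - 10 = 46. total_sold = 42
  Event 11 (restock 38): 46 + 38 = 84
  Event 12 (restock 34): 84 + 34 = 118
  Event 13 (adjust -7): 118 + -7 = 111
  Event 14 (sale 21): sell min(21,111)=21. stock: 111 - 21 = 90. total_sold = 63
  Event 15 (adjust +7): 90 + 7 = 97
Final: stock = 97, total_sold = 63

Answer: 63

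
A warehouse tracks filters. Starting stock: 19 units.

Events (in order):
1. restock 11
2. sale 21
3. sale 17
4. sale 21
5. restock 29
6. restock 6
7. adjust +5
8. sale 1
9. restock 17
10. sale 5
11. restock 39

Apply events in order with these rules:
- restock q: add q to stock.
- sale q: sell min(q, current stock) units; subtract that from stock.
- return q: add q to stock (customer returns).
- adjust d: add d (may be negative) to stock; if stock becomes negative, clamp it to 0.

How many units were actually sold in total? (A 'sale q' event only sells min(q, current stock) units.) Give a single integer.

Processing events:
Start: stock = 19
  Event 1 (restock 11): 19 + 11 = 30
  Event 2 (sale 21): sell min(21,30)=21. stock: 30 - 21 = 9. total_sold = 21
  Event 3 (sale 17): sell min(17,9)=9. stock: 9 - 9 = 0. total_sold = 30
  Event 4 (sale 21): sell min(21,0)=0. stock: 0 - 0 = 0. total_sold = 30
  Event 5 (restock 29): 0 + 29 = 29
  Event 6 (restock 6): 29 + 6 = 35
  Event 7 (adjust +5): 35 + 5 = 40
  Event 8 (sale 1): sell min(1,40)=1. stock: 40 - 1 = 39. total_sold = 31
  Event 9 (restock 17): 39 + 17 = 56
  Event 10 (sale 5): sell min(5,56)=5. stock: 56 - 5 = 51. total_sold = 36
  Event 11 (restock 39): 51 + 39 = 90
Final: stock = 90, total_sold = 36

Answer: 36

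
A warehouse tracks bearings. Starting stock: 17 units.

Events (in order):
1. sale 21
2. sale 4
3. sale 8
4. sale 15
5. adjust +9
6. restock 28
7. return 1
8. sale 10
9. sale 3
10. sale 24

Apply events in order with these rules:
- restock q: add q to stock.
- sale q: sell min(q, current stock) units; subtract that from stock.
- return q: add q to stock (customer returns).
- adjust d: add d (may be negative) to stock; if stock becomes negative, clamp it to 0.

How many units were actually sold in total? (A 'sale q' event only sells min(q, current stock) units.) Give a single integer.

Answer: 54

Derivation:
Processing events:
Start: stock = 17
  Event 1 (sale 21): sell min(21,17)=17. stock: 17 - 17 = 0. total_sold = 17
  Event 2 (sale 4): sell min(4,0)=0. stock: 0 - 0 = 0. total_sold = 17
  Event 3 (sale 8): sell min(8,0)=0. stock: 0 - 0 = 0. total_sold = 17
  Event 4 (sale 15): sell min(15,0)=0. stock: 0 - 0 = 0. total_sold = 17
  Event 5 (adjust +9): 0 + 9 = 9
  Event 6 (restock 28): 9 + 28 = 37
  Event 7 (return 1): 37 + 1 = 38
  Event 8 (sale 10): sell min(10,38)=10. stock: 38 - 10 = 28. total_sold = 27
  Event 9 (sale 3): sell min(3,28)=3. stock: 28 - 3 = 25. total_sold = 30
  Event 10 (sale 24): sell min(24,25)=24. stock: 25 - 24 = 1. total_sold = 54
Final: stock = 1, total_sold = 54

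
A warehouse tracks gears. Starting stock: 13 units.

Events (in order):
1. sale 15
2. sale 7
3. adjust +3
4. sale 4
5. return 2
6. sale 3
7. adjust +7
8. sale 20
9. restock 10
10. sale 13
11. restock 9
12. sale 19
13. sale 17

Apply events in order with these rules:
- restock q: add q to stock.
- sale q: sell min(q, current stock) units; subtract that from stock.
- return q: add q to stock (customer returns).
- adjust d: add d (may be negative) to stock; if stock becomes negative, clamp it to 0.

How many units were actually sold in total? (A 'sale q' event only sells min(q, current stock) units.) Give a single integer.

Answer: 44

Derivation:
Processing events:
Start: stock = 13
  Event 1 (sale 15): sell min(15,13)=13. stock: 13 - 13 = 0. total_sold = 13
  Event 2 (sale 7): sell min(7,0)=0. stock: 0 - 0 = 0. total_sold = 13
  Event 3 (adjust +3): 0 + 3 = 3
  Event 4 (sale 4): sell min(4,3)=3. stock: 3 - 3 = 0. total_sold = 16
  Event 5 (return 2): 0 + 2 = 2
  Event 6 (sale 3): sell min(3,2)=2. stock: 2 - 2 = 0. total_sold = 18
  Event 7 (adjust +7): 0 + 7 = 7
  Event 8 (sale 20): sell min(20,7)=7. stock: 7 - 7 = 0. total_sold = 25
  Event 9 (restock 10): 0 + 10 = 10
  Event 10 (sale 13): sell min(13,10)=10. stock: 10 - 10 = 0. total_sold = 35
  Event 11 (restock 9): 0 + 9 = 9
  Event 12 (sale 19): sell min(19,9)=9. stock: 9 - 9 = 0. total_sold = 44
  Event 13 (sale 17): sell min(17,0)=0. stock: 0 - 0 = 0. total_sold = 44
Final: stock = 0, total_sold = 44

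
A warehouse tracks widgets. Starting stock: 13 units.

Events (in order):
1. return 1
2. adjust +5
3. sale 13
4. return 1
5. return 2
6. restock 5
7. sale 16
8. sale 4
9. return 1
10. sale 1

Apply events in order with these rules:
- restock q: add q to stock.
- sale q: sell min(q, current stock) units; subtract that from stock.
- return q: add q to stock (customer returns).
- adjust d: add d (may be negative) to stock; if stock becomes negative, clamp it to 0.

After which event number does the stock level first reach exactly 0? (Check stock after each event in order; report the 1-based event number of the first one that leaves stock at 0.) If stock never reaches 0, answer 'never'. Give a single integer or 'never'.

Processing events:
Start: stock = 13
  Event 1 (return 1): 13 + 1 = 14
  Event 2 (adjust +5): 14 + 5 = 19
  Event 3 (sale 13): sell min(13,19)=13. stock: 19 - 13 = 6. total_sold = 13
  Event 4 (return 1): 6 + 1 = 7
  Event 5 (return 2): 7 + 2 = 9
  Event 6 (restock 5): 9 + 5 = 14
  Event 7 (sale 16): sell min(16,14)=14. stock: 14 - 14 = 0. total_sold = 27
  Event 8 (sale 4): sell min(4,0)=0. stock: 0 - 0 = 0. total_sold = 27
  Event 9 (return 1): 0 + 1 = 1
  Event 10 (sale 1): sell min(1,1)=1. stock: 1 - 1 = 0. total_sold = 28
Final: stock = 0, total_sold = 28

First zero at event 7.

Answer: 7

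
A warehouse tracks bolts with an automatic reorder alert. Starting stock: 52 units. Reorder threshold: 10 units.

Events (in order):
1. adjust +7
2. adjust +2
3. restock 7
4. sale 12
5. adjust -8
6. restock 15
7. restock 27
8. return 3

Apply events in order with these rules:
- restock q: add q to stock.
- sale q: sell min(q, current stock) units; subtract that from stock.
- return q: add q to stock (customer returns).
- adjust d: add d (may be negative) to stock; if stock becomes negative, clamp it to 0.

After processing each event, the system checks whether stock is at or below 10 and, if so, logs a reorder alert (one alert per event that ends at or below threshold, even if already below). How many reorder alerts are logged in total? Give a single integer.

Answer: 0

Derivation:
Processing events:
Start: stock = 52
  Event 1 (adjust +7): 52 + 7 = 59
  Event 2 (adjust +2): 59 + 2 = 61
  Event 3 (restock 7): 61 + 7 = 68
  Event 4 (sale 12): sell min(12,68)=12. stock: 68 - 12 = 56. total_sold = 12
  Event 5 (adjust -8): 56 + -8 = 48
  Event 6 (restock 15): 48 + 15 = 63
  Event 7 (restock 27): 63 + 27 = 90
  Event 8 (return 3): 90 + 3 = 93
Final: stock = 93, total_sold = 12

Checking against threshold 10:
  After event 1: stock=59 > 10
  After event 2: stock=61 > 10
  After event 3: stock=68 > 10
  After event 4: stock=56 > 10
  After event 5: stock=48 > 10
  After event 6: stock=63 > 10
  After event 7: stock=90 > 10
  After event 8: stock=93 > 10
Alert events: []. Count = 0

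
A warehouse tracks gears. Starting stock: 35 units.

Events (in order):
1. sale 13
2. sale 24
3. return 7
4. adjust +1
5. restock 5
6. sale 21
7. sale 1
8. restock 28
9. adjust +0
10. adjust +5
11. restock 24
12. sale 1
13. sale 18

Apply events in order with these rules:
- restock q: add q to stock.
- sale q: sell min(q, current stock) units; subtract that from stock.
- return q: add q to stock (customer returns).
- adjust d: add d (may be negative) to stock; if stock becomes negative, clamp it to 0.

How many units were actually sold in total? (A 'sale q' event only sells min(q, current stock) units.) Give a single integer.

Answer: 67

Derivation:
Processing events:
Start: stock = 35
  Event 1 (sale 13): sell min(13,35)=13. stock: 35 - 13 = 22. total_sold = 13
  Event 2 (sale 24): sell min(24,22)=22. stock: 22 - 22 = 0. total_sold = 35
  Event 3 (return 7): 0 + 7 = 7
  Event 4 (adjust +1): 7 + 1 = 8
  Event 5 (restock 5): 8 + 5 = 13
  Event 6 (sale 21): sell min(21,13)=13. stock: 13 - 13 = 0. total_sold = 48
  Event 7 (sale 1): sell min(1,0)=0. stock: 0 - 0 = 0. total_sold = 48
  Event 8 (restock 28): 0 + 28 = 28
  Event 9 (adjust +0): 28 + 0 = 28
  Event 10 (adjust +5): 28 + 5 = 33
  Event 11 (restock 24): 33 + 24 = 57
  Event 12 (sale 1): sell min(1,57)=1. stock: 57 - 1 = 56. total_sold = 49
  Event 13 (sale 18): sell min(18,56)=18. stock: 56 - 18 = 38. total_sold = 67
Final: stock = 38, total_sold = 67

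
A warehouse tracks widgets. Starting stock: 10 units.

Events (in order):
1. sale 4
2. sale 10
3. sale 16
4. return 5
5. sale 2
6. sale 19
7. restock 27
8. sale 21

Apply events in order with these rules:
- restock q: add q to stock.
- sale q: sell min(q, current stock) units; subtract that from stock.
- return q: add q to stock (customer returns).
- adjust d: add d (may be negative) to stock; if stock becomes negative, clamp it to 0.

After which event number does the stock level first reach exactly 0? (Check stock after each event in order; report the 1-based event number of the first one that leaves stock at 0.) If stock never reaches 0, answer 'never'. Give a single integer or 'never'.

Processing events:
Start: stock = 10
  Event 1 (sale 4): sell min(4,10)=4. stock: 10 - 4 = 6. total_sold = 4
  Event 2 (sale 10): sell min(10,6)=6. stock: 6 - 6 = 0. total_sold = 10
  Event 3 (sale 16): sell min(16,0)=0. stock: 0 - 0 = 0. total_sold = 10
  Event 4 (return 5): 0 + 5 = 5
  Event 5 (sale 2): sell min(2,5)=2. stock: 5 - 2 = 3. total_sold = 12
  Event 6 (sale 19): sell min(19,3)=3. stock: 3 - 3 = 0. total_sold = 15
  Event 7 (restock 27): 0 + 27 = 27
  Event 8 (sale 21): sell min(21,27)=21. stock: 27 - 21 = 6. total_sold = 36
Final: stock = 6, total_sold = 36

First zero at event 2.

Answer: 2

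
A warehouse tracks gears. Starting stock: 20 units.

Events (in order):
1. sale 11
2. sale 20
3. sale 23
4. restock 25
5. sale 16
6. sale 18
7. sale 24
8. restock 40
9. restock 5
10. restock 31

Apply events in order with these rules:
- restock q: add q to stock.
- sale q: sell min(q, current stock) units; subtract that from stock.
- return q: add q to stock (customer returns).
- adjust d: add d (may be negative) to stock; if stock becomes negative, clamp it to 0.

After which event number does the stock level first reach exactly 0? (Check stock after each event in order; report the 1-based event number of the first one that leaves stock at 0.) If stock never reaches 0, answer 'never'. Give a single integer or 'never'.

Answer: 2

Derivation:
Processing events:
Start: stock = 20
  Event 1 (sale 11): sell min(11,20)=11. stock: 20 - 11 = 9. total_sold = 11
  Event 2 (sale 20): sell min(20,9)=9. stock: 9 - 9 = 0. total_sold = 20
  Event 3 (sale 23): sell min(23,0)=0. stock: 0 - 0 = 0. total_sold = 20
  Event 4 (restock 25): 0 + 25 = 25
  Event 5 (sale 16): sell min(16,25)=16. stock: 25 - 16 = 9. total_sold = 36
  Event 6 (sale 18): sell min(18,9)=9. stock: 9 - 9 = 0. total_sold = 45
  Event 7 (sale 24): sell min(24,0)=0. stock: 0 - 0 = 0. total_sold = 45
  Event 8 (restock 40): 0 + 40 = 40
  Event 9 (restock 5): 40 + 5 = 45
  Event 10 (restock 31): 45 + 31 = 76
Final: stock = 76, total_sold = 45

First zero at event 2.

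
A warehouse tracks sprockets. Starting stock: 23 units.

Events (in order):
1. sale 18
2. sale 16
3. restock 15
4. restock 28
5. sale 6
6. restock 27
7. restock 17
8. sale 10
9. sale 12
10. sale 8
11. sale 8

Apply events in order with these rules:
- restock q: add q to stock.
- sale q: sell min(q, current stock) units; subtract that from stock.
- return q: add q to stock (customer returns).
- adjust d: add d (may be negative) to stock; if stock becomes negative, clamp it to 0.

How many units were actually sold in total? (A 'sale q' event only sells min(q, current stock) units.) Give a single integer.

Processing events:
Start: stock = 23
  Event 1 (sale 18): sell min(18,23)=18. stock: 23 - 18 = 5. total_sold = 18
  Event 2 (sale 16): sell min(16,5)=5. stock: 5 - 5 = 0. total_sold = 23
  Event 3 (restock 15): 0 + 15 = 15
  Event 4 (restock 28): 15 + 28 = 43
  Event 5 (sale 6): sell min(6,43)=6. stock: 43 - 6 = 37. total_sold = 29
  Event 6 (restock 27): 37 + 27 = 64
  Event 7 (restock 17): 64 + 17 = 81
  Event 8 (sale 10): sell min(10,81)=10. stock: 81 - 10 = 71. total_sold = 39
  Event 9 (sale 12): sell min(12,71)=12. stock: 71 - 12 = 59. total_sold = 51
  Event 10 (sale 8): sell min(8,59)=8. stock: 59 - 8 = 51. total_sold = 59
  Event 11 (sale 8): sell min(8,51)=8. stock: 51 - 8 = 43. total_sold = 67
Final: stock = 43, total_sold = 67

Answer: 67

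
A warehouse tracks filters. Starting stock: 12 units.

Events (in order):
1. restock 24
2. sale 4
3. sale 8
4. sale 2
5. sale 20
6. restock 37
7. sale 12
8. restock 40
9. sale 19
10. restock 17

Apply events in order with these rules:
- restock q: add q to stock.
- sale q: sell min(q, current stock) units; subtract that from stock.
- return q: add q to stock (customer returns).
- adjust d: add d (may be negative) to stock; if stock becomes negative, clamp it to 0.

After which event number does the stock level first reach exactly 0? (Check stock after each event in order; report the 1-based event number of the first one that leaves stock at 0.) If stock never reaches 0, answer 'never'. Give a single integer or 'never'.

Answer: never

Derivation:
Processing events:
Start: stock = 12
  Event 1 (restock 24): 12 + 24 = 36
  Event 2 (sale 4): sell min(4,36)=4. stock: 36 - 4 = 32. total_sold = 4
  Event 3 (sale 8): sell min(8,32)=8. stock: 32 - 8 = 24. total_sold = 12
  Event 4 (sale 2): sell min(2,24)=2. stock: 24 - 2 = 22. total_sold = 14
  Event 5 (sale 20): sell min(20,22)=20. stock: 22 - 20 = 2. total_sold = 34
  Event 6 (restock 37): 2 + 37 = 39
  Event 7 (sale 12): sell min(12,39)=12. stock: 39 - 12 = 27. total_sold = 46
  Event 8 (restock 40): 27 + 40 = 67
  Event 9 (sale 19): sell min(19,67)=19. stock: 67 - 19 = 48. total_sold = 65
  Event 10 (restock 17): 48 + 17 = 65
Final: stock = 65, total_sold = 65

Stock never reaches 0.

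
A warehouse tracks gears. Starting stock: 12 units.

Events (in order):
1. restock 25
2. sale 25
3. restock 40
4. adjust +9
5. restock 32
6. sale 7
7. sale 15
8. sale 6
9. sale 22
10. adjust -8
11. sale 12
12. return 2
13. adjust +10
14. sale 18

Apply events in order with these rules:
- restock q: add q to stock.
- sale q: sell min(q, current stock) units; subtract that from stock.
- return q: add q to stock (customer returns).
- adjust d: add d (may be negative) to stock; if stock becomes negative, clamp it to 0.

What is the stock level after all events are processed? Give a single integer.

Answer: 17

Derivation:
Processing events:
Start: stock = 12
  Event 1 (restock 25): 12 + 25 = 37
  Event 2 (sale 25): sell min(25,37)=25. stock: 37 - 25 = 12. total_sold = 25
  Event 3 (restock 40): 12 + 40 = 52
  Event 4 (adjust +9): 52 + 9 = 61
  Event 5 (restock 32): 61 + 32 = 93
  Event 6 (sale 7): sell min(7,93)=7. stock: 93 - 7 = 86. total_sold = 32
  Event 7 (sale 15): sell min(15,86)=15. stock: 86 - 15 = 71. total_sold = 47
  Event 8 (sale 6): sell min(6,71)=6. stock: 71 - 6 = 65. total_sold = 53
  Event 9 (sale 22): sell min(22,65)=22. stock: 65 - 22 = 43. total_sold = 75
  Event 10 (adjust -8): 43 + -8 = 35
  Event 11 (sale 12): sell min(12,35)=12. stock: 35 - 12 = 23. total_sold = 87
  Event 12 (return 2): 23 + 2 = 25
  Event 13 (adjust +10): 25 + 10 = 35
  Event 14 (sale 18): sell min(18,35)=18. stock: 35 - 18 = 17. total_sold = 105
Final: stock = 17, total_sold = 105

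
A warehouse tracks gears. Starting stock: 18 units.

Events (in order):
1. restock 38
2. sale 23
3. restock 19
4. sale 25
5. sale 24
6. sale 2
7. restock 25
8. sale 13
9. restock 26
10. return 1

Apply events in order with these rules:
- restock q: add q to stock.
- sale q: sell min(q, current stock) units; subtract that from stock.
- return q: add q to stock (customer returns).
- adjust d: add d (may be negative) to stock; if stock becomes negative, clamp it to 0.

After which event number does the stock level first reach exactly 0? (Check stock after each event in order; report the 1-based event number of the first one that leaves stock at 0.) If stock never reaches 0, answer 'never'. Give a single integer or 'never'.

Answer: never

Derivation:
Processing events:
Start: stock = 18
  Event 1 (restock 38): 18 + 38 = 56
  Event 2 (sale 23): sell min(23,56)=23. stock: 56 - 23 = 33. total_sold = 23
  Event 3 (restock 19): 33 + 19 = 52
  Event 4 (sale 25): sell min(25,52)=25. stock: 52 - 25 = 27. total_sold = 48
  Event 5 (sale 24): sell min(24,27)=24. stock: 27 - 24 = 3. total_sold = 72
  Event 6 (sale 2): sell min(2,3)=2. stock: 3 - 2 = 1. total_sold = 74
  Event 7 (restock 25): 1 + 25 = 26
  Event 8 (sale 13): sell min(13,26)=13. stock: 26 - 13 = 13. total_sold = 87
  Event 9 (restock 26): 13 + 26 = 39
  Event 10 (return 1): 39 + 1 = 40
Final: stock = 40, total_sold = 87

Stock never reaches 0.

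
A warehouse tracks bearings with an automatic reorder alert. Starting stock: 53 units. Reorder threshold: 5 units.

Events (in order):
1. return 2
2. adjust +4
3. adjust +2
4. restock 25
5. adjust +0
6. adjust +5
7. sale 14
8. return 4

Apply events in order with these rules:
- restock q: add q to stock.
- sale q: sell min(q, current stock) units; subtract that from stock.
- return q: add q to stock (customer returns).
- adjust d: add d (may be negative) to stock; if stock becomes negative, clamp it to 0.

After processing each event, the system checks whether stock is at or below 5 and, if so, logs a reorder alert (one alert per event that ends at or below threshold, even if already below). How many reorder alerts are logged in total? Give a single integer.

Processing events:
Start: stock = 53
  Event 1 (return 2): 53 + 2 = 55
  Event 2 (adjust +4): 55 + 4 = 59
  Event 3 (adjust +2): 59 + 2 = 61
  Event 4 (restock 25): 61 + 25 = 86
  Event 5 (adjust +0): 86 + 0 = 86
  Event 6 (adjust +5): 86 + 5 = 91
  Event 7 (sale 14): sell min(14,91)=14. stock: 91 - 14 = 77. total_sold = 14
  Event 8 (return 4): 77 + 4 = 81
Final: stock = 81, total_sold = 14

Checking against threshold 5:
  After event 1: stock=55 > 5
  After event 2: stock=59 > 5
  After event 3: stock=61 > 5
  After event 4: stock=86 > 5
  After event 5: stock=86 > 5
  After event 6: stock=91 > 5
  After event 7: stock=77 > 5
  After event 8: stock=81 > 5
Alert events: []. Count = 0

Answer: 0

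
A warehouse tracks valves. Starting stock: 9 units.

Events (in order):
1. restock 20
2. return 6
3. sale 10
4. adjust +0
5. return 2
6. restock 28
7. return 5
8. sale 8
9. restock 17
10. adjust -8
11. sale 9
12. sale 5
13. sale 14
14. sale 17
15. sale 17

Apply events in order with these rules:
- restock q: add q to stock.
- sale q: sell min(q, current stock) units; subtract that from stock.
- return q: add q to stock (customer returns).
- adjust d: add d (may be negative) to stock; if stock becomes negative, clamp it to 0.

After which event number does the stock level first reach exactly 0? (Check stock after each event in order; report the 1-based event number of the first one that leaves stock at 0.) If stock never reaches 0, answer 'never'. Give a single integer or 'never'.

Processing events:
Start: stock = 9
  Event 1 (restock 20): 9 + 20 = 29
  Event 2 (return 6): 29 + 6 = 35
  Event 3 (sale 10): sell min(10,35)=10. stock: 35 - 10 = 25. total_sold = 10
  Event 4 (adjust +0): 25 + 0 = 25
  Event 5 (return 2): 25 + 2 = 27
  Event 6 (restock 28): 27 + 28 = 55
  Event 7 (return 5): 55 + 5 = 60
  Event 8 (sale 8): sell min(8,60)=8. stock: 60 - 8 = 52. total_sold = 18
  Event 9 (restock 17): 52 + 17 = 69
  Event 10 (adjust -8): 69 + -8 = 61
  Event 11 (sale 9): sell min(9,61)=9. stock: 61 - 9 = 52. total_sold = 27
  Event 12 (sale 5): sell min(5,52)=5. stock: 52 - 5 = 47. total_sold = 32
  Event 13 (sale 14): sell min(14,47)=14. stock: 47 - 14 = 33. total_sold = 46
  Event 14 (sale 17): sell min(17,33)=17. stock: 33 - 17 = 16. total_sold = 63
  Event 15 (sale 17): sell min(17,16)=16. stock: 16 - 16 = 0. total_sold = 79
Final: stock = 0, total_sold = 79

First zero at event 15.

Answer: 15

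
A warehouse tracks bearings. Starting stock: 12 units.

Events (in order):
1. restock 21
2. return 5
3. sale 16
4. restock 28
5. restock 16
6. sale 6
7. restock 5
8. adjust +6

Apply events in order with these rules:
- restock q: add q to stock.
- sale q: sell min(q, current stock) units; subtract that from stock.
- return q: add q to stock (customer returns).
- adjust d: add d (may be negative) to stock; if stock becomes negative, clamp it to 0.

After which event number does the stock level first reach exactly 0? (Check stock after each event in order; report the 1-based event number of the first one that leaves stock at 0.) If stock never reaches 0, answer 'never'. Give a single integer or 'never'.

Answer: never

Derivation:
Processing events:
Start: stock = 12
  Event 1 (restock 21): 12 + 21 = 33
  Event 2 (return 5): 33 + 5 = 38
  Event 3 (sale 16): sell min(16,38)=16. stock: 38 - 16 = 22. total_sold = 16
  Event 4 (restock 28): 22 + 28 = 50
  Event 5 (restock 16): 50 + 16 = 66
  Event 6 (sale 6): sell min(6,66)=6. stock: 66 - 6 = 60. total_sold = 22
  Event 7 (restock 5): 60 + 5 = 65
  Event 8 (adjust +6): 65 + 6 = 71
Final: stock = 71, total_sold = 22

Stock never reaches 0.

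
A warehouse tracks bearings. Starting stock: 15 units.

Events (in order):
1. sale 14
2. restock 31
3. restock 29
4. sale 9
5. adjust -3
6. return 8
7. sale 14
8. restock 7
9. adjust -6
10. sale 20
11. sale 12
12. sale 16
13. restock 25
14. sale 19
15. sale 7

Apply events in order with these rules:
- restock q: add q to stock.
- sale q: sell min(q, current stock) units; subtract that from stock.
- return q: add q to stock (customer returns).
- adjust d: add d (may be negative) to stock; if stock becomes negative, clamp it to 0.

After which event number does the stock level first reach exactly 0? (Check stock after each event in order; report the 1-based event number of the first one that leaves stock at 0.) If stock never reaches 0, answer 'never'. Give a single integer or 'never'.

Processing events:
Start: stock = 15
  Event 1 (sale 14): sell min(14,15)=14. stock: 15 - 14 = 1. total_sold = 14
  Event 2 (restock 31): 1 + 31 = 32
  Event 3 (restock 29): 32 + 29 = 61
  Event 4 (sale 9): sell min(9,61)=9. stock: 61 - 9 = 52. total_sold = 23
  Event 5 (adjust -3): 52 + -3 = 49
  Event 6 (return 8): 49 + 8 = 57
  Event 7 (sale 14): sell min(14,57)=14. stock: 57 - 14 = 43. total_sold = 37
  Event 8 (restock 7): 43 + 7 = 50
  Event 9 (adjust -6): 50 + -6 = 44
  Event 10 (sale 20): sell min(20,44)=20. stock: 44 - 20 = 24. total_sold = 57
  Event 11 (sale 12): sell min(12,24)=12. stock: 24 - 12 = 12. total_sold = 69
  Event 12 (sale 16): sell min(16,12)=12. stock: 12 - 12 = 0. total_sold = 81
  Event 13 (restock 25): 0 + 25 = 25
  Event 14 (sale 19): sell min(19,25)=19. stock: 25 - 19 = 6. total_sold = 100
  Event 15 (sale 7): sell min(7,6)=6. stock: 6 - 6 = 0. total_sold = 106
Final: stock = 0, total_sold = 106

First zero at event 12.

Answer: 12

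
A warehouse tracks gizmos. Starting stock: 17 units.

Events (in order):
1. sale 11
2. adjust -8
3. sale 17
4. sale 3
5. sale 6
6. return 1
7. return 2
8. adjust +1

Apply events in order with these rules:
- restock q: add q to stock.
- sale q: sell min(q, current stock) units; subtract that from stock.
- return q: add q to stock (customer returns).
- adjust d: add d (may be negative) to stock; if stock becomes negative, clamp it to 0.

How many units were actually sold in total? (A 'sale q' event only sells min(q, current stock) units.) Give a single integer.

Processing events:
Start: stock = 17
  Event 1 (sale 11): sell min(11,17)=11. stock: 17 - 11 = 6. total_sold = 11
  Event 2 (adjust -8): 6 + -8 = 0 (clamped to 0)
  Event 3 (sale 17): sell min(17,0)=0. stock: 0 - 0 = 0. total_sold = 11
  Event 4 (sale 3): sell min(3,0)=0. stock: 0 - 0 = 0. total_sold = 11
  Event 5 (sale 6): sell min(6,0)=0. stock: 0 - 0 = 0. total_sold = 11
  Event 6 (return 1): 0 + 1 = 1
  Event 7 (return 2): 1 + 2 = 3
  Event 8 (adjust +1): 3 + 1 = 4
Final: stock = 4, total_sold = 11

Answer: 11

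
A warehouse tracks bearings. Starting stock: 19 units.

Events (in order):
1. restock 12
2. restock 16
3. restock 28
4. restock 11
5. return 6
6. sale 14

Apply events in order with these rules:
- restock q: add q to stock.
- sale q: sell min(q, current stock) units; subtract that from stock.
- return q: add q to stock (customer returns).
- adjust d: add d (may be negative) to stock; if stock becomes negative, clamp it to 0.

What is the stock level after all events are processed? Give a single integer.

Answer: 78

Derivation:
Processing events:
Start: stock = 19
  Event 1 (restock 12): 19 + 12 = 31
  Event 2 (restock 16): 31 + 16 = 47
  Event 3 (restock 28): 47 + 28 = 75
  Event 4 (restock 11): 75 + 11 = 86
  Event 5 (return 6): 86 + 6 = 92
  Event 6 (sale 14): sell min(14,92)=14. stock: 92 - 14 = 78. total_sold = 14
Final: stock = 78, total_sold = 14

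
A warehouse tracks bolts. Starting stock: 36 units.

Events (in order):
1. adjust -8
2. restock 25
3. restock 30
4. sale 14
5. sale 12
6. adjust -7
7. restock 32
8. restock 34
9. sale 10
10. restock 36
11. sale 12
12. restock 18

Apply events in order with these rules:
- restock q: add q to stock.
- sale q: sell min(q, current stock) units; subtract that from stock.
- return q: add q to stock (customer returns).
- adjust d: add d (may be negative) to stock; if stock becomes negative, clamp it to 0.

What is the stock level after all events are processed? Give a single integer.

Processing events:
Start: stock = 36
  Event 1 (adjust -8): 36 + -8 = 28
  Event 2 (restock 25): 28 + 25 = 53
  Event 3 (restock 30): 53 + 30 = 83
  Event 4 (sale 14): sell min(14,83)=14. stock: 83 - 14 = 69. total_sold = 14
  Event 5 (sale 12): sell min(12,69)=12. stock: 69 - 12 = 57. total_sold = 26
  Event 6 (adjust -7): 57 + -7 = 50
  Event 7 (restock 32): 50 + 32 = 82
  Event 8 (restock 34): 82 + 34 = 116
  Event 9 (sale 10): sell min(10,116)=10. stock: 116 - 10 = 106. total_sold = 36
  Event 10 (restock 36): 106 + 36 = 142
  Event 11 (sale 12): sell min(12,142)=12. stock: 142 - 12 = 130. total_sold = 48
  Event 12 (restock 18): 130 + 18 = 148
Final: stock = 148, total_sold = 48

Answer: 148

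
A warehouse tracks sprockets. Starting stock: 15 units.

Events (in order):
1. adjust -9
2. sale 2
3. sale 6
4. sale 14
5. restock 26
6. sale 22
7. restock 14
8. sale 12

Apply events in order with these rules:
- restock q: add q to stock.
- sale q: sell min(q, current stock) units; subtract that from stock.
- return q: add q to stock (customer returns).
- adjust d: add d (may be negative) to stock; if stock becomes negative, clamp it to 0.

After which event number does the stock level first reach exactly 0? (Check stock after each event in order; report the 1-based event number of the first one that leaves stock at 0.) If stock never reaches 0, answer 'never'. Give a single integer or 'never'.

Answer: 3

Derivation:
Processing events:
Start: stock = 15
  Event 1 (adjust -9): 15 + -9 = 6
  Event 2 (sale 2): sell min(2,6)=2. stock: 6 - 2 = 4. total_sold = 2
  Event 3 (sale 6): sell min(6,4)=4. stock: 4 - 4 = 0. total_sold = 6
  Event 4 (sale 14): sell min(14,0)=0. stock: 0 - 0 = 0. total_sold = 6
  Event 5 (restock 26): 0 + 26 = 26
  Event 6 (sale 22): sell min(22,26)=22. stock: 26 - 22 = 4. total_sold = 28
  Event 7 (restock 14): 4 + 14 = 18
  Event 8 (sale 12): sell min(12,18)=12. stock: 18 - 12 = 6. total_sold = 40
Final: stock = 6, total_sold = 40

First zero at event 3.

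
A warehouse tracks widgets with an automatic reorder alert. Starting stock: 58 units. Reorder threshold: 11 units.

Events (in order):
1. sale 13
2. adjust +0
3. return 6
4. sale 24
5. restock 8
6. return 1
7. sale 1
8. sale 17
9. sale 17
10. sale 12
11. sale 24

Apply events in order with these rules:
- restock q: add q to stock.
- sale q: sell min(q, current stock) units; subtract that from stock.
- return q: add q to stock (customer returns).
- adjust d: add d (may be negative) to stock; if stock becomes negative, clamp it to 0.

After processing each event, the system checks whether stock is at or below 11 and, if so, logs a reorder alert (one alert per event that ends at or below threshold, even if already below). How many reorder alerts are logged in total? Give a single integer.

Answer: 3

Derivation:
Processing events:
Start: stock = 58
  Event 1 (sale 13): sell min(13,58)=13. stock: 58 - 13 = 45. total_sold = 13
  Event 2 (adjust +0): 45 + 0 = 45
  Event 3 (return 6): 45 + 6 = 51
  Event 4 (sale 24): sell min(24,51)=24. stock: 51 - 24 = 27. total_sold = 37
  Event 5 (restock 8): 27 + 8 = 35
  Event 6 (return 1): 35 + 1 = 36
  Event 7 (sale 1): sell min(1,36)=1. stock: 36 - 1 = 35. total_sold = 38
  Event 8 (sale 17): sell min(17,35)=17. stock: 35 - 17 = 18. total_sold = 55
  Event 9 (sale 17): sell min(17,18)=17. stock: 18 - 17 = 1. total_sold = 72
  Event 10 (sale 12): sell min(12,1)=1. stock: 1 - 1 = 0. total_sold = 73
  Event 11 (sale 24): sell min(24,0)=0. stock: 0 - 0 = 0. total_sold = 73
Final: stock = 0, total_sold = 73

Checking against threshold 11:
  After event 1: stock=45 > 11
  After event 2: stock=45 > 11
  After event 3: stock=51 > 11
  After event 4: stock=27 > 11
  After event 5: stock=35 > 11
  After event 6: stock=36 > 11
  After event 7: stock=35 > 11
  After event 8: stock=18 > 11
  After event 9: stock=1 <= 11 -> ALERT
  After event 10: stock=0 <= 11 -> ALERT
  After event 11: stock=0 <= 11 -> ALERT
Alert events: [9, 10, 11]. Count = 3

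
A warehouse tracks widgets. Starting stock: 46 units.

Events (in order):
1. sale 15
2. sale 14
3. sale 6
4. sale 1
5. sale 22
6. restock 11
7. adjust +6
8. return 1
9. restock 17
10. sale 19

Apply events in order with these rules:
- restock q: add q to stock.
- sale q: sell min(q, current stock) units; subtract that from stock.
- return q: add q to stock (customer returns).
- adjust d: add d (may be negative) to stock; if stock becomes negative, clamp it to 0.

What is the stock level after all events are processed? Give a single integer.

Processing events:
Start: stock = 46
  Event 1 (sale 15): sell min(15,46)=15. stock: 46 - 15 = 31. total_sold = 15
  Event 2 (sale 14): sell min(14,31)=14. stock: 31 - 14 = 17. total_sold = 29
  Event 3 (sale 6): sell min(6,17)=6. stock: 17 - 6 = 11. total_sold = 35
  Event 4 (sale 1): sell min(1,11)=1. stock: 11 - 1 = 10. total_sold = 36
  Event 5 (sale 22): sell min(22,10)=10. stock: 10 - 10 = 0. total_sold = 46
  Event 6 (restock 11): 0 + 11 = 11
  Event 7 (adjust +6): 11 + 6 = 17
  Event 8 (return 1): 17 + 1 = 18
  Event 9 (restock 17): 18 + 17 = 35
  Event 10 (sale 19): sell min(19,35)=19. stock: 35 - 19 = 16. total_sold = 65
Final: stock = 16, total_sold = 65

Answer: 16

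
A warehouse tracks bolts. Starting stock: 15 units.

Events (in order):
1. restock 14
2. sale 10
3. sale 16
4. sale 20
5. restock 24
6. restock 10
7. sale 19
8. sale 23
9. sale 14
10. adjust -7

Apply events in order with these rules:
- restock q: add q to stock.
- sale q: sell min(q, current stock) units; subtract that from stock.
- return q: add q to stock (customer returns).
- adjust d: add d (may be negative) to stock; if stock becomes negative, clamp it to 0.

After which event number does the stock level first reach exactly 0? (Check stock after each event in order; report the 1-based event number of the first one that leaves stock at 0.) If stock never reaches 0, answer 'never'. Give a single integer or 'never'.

Answer: 4

Derivation:
Processing events:
Start: stock = 15
  Event 1 (restock 14): 15 + 14 = 29
  Event 2 (sale 10): sell min(10,29)=10. stock: 29 - 10 = 19. total_sold = 10
  Event 3 (sale 16): sell min(16,19)=16. stock: 19 - 16 = 3. total_sold = 26
  Event 4 (sale 20): sell min(20,3)=3. stock: 3 - 3 = 0. total_sold = 29
  Event 5 (restock 24): 0 + 24 = 24
  Event 6 (restock 10): 24 + 10 = 34
  Event 7 (sale 19): sell min(19,34)=19. stock: 34 - 19 = 15. total_sold = 48
  Event 8 (sale 23): sell min(23,15)=15. stock: 15 - 15 = 0. total_sold = 63
  Event 9 (sale 14): sell min(14,0)=0. stock: 0 - 0 = 0. total_sold = 63
  Event 10 (adjust -7): 0 + -7 = 0 (clamped to 0)
Final: stock = 0, total_sold = 63

First zero at event 4.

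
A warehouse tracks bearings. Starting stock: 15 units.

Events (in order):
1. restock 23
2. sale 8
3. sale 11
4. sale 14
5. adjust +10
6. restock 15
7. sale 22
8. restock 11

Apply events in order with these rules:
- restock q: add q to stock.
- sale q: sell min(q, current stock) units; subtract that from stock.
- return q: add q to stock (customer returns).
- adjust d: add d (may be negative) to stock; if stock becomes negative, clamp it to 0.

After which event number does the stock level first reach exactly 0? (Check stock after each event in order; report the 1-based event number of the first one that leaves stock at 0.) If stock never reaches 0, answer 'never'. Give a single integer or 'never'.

Processing events:
Start: stock = 15
  Event 1 (restock 23): 15 + 23 = 38
  Event 2 (sale 8): sell min(8,38)=8. stock: 38 - 8 = 30. total_sold = 8
  Event 3 (sale 11): sell min(11,30)=11. stock: 30 - 11 = 19. total_sold = 19
  Event 4 (sale 14): sell min(14,19)=14. stock: 19 - 14 = 5. total_sold = 33
  Event 5 (adjust +10): 5 + 10 = 15
  Event 6 (restock 15): 15 + 15 = 30
  Event 7 (sale 22): sell min(22,30)=22. stock: 30 - 22 = 8. total_sold = 55
  Event 8 (restock 11): 8 + 11 = 19
Final: stock = 19, total_sold = 55

Stock never reaches 0.

Answer: never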